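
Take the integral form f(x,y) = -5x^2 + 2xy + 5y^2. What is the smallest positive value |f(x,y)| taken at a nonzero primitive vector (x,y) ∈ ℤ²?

river: ρ → (5,8,-2)
river: ρ → (-2,8,5)
river: ρ → (5,2,-5)
river: ρ → (-5,8,2)
river: ρ → (2,8,-5)
river: ρ → (-5,2,5)
closes: descent 0, river 6
min |a| on river = 2

2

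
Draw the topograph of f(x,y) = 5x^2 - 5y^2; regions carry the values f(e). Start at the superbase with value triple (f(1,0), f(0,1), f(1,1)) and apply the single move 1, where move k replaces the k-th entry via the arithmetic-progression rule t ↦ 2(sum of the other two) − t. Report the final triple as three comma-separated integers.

start (5,-5,0) = (f(1,0),f(0,1),f(1,1))
replace slot 1: 2·((-5)+0) − 5 = -15 → (-15,-5,0)

-15,-5,0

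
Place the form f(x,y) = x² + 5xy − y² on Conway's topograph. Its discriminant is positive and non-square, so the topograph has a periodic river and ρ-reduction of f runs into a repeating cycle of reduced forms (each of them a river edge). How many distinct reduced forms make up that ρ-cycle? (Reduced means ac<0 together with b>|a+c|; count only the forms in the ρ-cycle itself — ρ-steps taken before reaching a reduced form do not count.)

D = 29, ⌊√D⌋ = 5
river: ρ → (-1,5,1)
river: ρ → (1,5,-1)
ρ-cycle length = 2 (tail of 0 descent steps not counted)

2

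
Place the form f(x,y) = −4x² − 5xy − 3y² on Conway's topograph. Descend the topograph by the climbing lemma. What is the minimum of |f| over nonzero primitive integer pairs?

translate: b→-3 (≡5 mod 8), so (4,5,3)→(4,-3,2)
flip: (4,-3,2)→(2,3,4)
translate: b→-1 (≡3 mod 4), so (2,3,4)→(2,-1,3)
reduced (well bottom): (2,-1,3) with a≤c, −a<b≤a
well minimum |f| = |-2| = 2 (negative-definite)

2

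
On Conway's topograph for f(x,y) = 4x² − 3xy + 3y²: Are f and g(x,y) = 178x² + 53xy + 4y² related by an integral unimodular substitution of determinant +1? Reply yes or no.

D₁ = -39, D₂ = -39
f: flip: (4,-3,3)→(3,3,4)
f: reduced (well bottom): (3,3,4) with a≤c, −a<b≤a
g: flip: (178,53,4)→(4,-53,178)
g: translate: b→3 (≡-53 mod 8), so (4,-53,178)→(4,3,3)
g: flip: (4,3,3)→(3,-3,4)
g: translate: b→3 (≡-3 mod 6), so (3,-3,4)→(3,3,4)
g: reduced (well bottom): (3,3,4) with a≤c, −a<b≤a
reduced forms (3, 3, 4) vs (3, 3, 4) ⇒ equivalent

yes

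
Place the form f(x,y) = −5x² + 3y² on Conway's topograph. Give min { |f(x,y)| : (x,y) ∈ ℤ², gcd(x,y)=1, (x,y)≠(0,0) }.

descent: ρ → (3,6,-2)  [lands on river]
river: ρ → (-2,6,3)
closes: descent 1, river 2
min |a| on river = 2

2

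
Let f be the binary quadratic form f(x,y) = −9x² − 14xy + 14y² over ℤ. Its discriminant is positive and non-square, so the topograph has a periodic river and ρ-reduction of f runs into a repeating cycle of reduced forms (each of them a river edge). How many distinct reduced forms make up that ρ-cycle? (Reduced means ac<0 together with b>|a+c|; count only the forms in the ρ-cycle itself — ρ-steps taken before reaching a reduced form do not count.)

D = 700, ⌊√D⌋ = 26
descent: ρ → (14,14,-9)  [lands on river]
river: ρ → (-9,22,6)
river: ρ → (6,26,-1)
river: ρ → (-1,26,6)
river: ρ → (6,22,-9)
river: ρ → (-9,14,14)
ρ-cycle length = 6 (tail of 1 descent step not counted)

6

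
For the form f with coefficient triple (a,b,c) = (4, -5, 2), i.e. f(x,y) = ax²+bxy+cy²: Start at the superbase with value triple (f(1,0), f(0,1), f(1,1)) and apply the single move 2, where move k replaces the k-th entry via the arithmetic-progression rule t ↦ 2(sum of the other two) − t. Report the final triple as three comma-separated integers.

start (4,2,1) = (f(1,0),f(0,1),f(1,1))
replace slot 2: 2·(4+1) − 2 = 8 → (4,8,1)

4,8,1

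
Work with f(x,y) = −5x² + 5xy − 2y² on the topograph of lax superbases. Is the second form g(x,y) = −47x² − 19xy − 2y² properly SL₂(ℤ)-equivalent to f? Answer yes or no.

D₁ = -15, D₂ = -15
f is negative-definite; reduce −f:
−f: translate: b→5 (≡-5 mod 10), so (5,-5,2)→(5,5,2)
−f: flip: (5,5,2)→(2,-5,5)
−f: translate: b→-1 (≡-5 mod 4), so (2,-5,5)→(2,-1,2)
−f: flip: (2,-1,2)→(2,1,2)
−f: reduced (well bottom): (2,1,2) with a≤c, −a<b≤a
flip sign back: reduced form of f is (-2,-1,-2)
g is negative-definite; reduce −g:
−g: flip: (47,19,2)→(2,-19,47)
−g: translate: b→1 (≡-19 mod 4), so (2,-19,47)→(2,1,2)
−g: reduced (well bottom): (2,1,2) with a≤c, −a<b≤a
flip sign back: reduced form of g is (-2,-1,-2)
reduced forms (-2, -1, -2) vs (-2, -1, -2) ⇒ equivalent

yes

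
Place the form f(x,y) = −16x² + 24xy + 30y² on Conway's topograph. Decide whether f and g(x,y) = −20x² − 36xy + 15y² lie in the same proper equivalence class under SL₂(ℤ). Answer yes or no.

D₁ = 2496, D₂ = 2496
river cycle of f (length 4): (30, 36, -10), (-10, 44, 14), (14, 40, -16), (-16, 24, 30)
river cycle of g (length 4): (15, 36, -20), (-20, 44, 7), (7, 40, -32), (-32, 24, 15)
cycles differ ⇒ inequivalent

no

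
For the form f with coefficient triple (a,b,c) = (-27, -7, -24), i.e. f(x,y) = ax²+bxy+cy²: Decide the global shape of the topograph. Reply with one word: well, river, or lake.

D = b²−4ac = (-7)² − 4·(-27)·(-24) = -2543
D < 0 ⇒ definite ⇒ every region one sign ⇒ single well

well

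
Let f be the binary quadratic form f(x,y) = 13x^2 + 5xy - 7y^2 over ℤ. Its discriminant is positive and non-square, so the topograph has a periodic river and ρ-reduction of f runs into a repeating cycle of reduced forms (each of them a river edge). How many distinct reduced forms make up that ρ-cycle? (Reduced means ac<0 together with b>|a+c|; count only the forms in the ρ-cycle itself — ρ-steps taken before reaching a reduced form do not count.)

D = 389, ⌊√D⌋ = 19
descent: ρ → (-7,9,11)  [lands on river]
river: ρ → (11,13,-5)
river: ρ → (-5,17,5)
river: ρ → (5,13,-11)
river: ρ → (-11,9,7)
river: ρ → (7,19,-1)
river: ρ → (-1,19,7)
river: ρ → (7,9,-11)
river: ρ → (-11,13,5)
river: ρ → (5,17,-5)
river: ρ → (-5,13,11)
river: ρ → (11,9,-7)
river: ρ → (-7,19,1)
river: ρ → (1,19,-7)
ρ-cycle length = 14 (tail of 1 descent step not counted)

14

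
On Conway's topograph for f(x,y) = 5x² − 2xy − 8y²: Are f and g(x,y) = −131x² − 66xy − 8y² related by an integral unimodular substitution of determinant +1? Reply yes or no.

D₁ = 164, D₂ = 164
river cycle of f (length 6): (5, 8, -5), (-5, 12, 1), (1, 12, -5), (-5, 8, 5), (5, 12, -1), (-1, 12, 5)
river cycle of g (length 6): (5, 8, -5), (-5, 12, 1), (1, 12, -5), (-5, 8, 5), (5, 12, -1), (-1, 12, 5)
cycles coincide ⇒ equivalent

yes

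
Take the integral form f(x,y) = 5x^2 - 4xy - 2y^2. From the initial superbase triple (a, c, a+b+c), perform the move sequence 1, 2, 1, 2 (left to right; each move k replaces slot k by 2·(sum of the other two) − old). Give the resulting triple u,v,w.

start (5,-2,-1) = (f(1,0),f(0,1),f(1,1))
replace slot 1: 2·((-2)+(-1)) − 5 = -11 → (-11,-2,-1)
replace slot 2: 2·((-11)+(-1)) − (-2) = -22 → (-11,-22,-1)
replace slot 1: 2·((-22)+(-1)) − (-11) = -35 → (-35,-22,-1)
replace slot 2: 2·((-35)+(-1)) − (-22) = -50 → (-35,-50,-1)

-35,-50,-1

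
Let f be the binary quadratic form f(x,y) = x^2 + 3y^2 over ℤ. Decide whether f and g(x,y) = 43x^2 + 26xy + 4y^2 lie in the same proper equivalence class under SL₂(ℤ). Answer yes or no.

D₁ = -12, D₂ = -12
f: reduced (well bottom): (1,0,3) with a≤c, −a<b≤a
g: flip: (43,26,4)→(4,-26,43)
g: translate: b→-2 (≡-26 mod 8), so (4,-26,43)→(4,-2,1)
g: flip: (4,-2,1)→(1,2,4)
g: translate: b→0 (≡2 mod 2), so (1,2,4)→(1,0,3)
g: reduced (well bottom): (1,0,3) with a≤c, −a<b≤a
reduced forms (1, 0, 3) vs (1, 0, 3) ⇒ equivalent

yes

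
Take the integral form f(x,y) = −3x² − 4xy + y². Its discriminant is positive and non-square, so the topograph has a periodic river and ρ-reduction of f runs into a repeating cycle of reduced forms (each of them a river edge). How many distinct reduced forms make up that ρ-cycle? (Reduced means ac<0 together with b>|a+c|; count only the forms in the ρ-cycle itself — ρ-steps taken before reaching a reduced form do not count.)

D = 28, ⌊√D⌋ = 5
descent: ρ → (1,4,-3)  [lands on river]
river: ρ → (-3,2,2)
river: ρ → (2,2,-3)
river: ρ → (-3,4,1)
ρ-cycle length = 4 (tail of 1 descent step not counted)

4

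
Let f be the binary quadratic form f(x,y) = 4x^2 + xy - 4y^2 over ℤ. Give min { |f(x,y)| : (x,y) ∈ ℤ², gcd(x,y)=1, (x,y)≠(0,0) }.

river: ρ → (-4,7,1)
river: ρ → (1,7,-4)
river: ρ → (-4,1,4)
river: ρ → (4,7,-1)
river: ρ → (-1,7,4)
river: ρ → (4,1,-4)
closes: descent 0, river 6
min |a| on river = 1

1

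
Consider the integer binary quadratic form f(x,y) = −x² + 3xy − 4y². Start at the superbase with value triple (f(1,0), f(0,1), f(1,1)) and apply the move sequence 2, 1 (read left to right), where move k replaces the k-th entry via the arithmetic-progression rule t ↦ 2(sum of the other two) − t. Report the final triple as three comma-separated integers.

start (-1,-4,-2) = (f(1,0),f(0,1),f(1,1))
replace slot 2: 2·((-1)+(-2)) − (-4) = -2 → (-1,-2,-2)
replace slot 1: 2·((-2)+(-2)) − (-1) = -7 → (-7,-2,-2)

-7,-2,-2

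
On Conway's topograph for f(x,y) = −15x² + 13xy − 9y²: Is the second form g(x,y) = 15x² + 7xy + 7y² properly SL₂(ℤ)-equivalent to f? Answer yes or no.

D₁ = -371, D₂ = -371
f is negative-definite; reduce −f:
−f: flip: (15,-13,9)→(9,13,15)
−f: translate: b→-5 (≡13 mod 18), so (9,13,15)→(9,-5,11)
−f: reduced (well bottom): (9,-5,11) with a≤c, −a<b≤a
flip sign back: reduced form of f is (-9,5,-11)
g: flip: (15,7,7)→(7,-7,15)
g: translate: b→7 (≡-7 mod 14), so (7,-7,15)→(7,7,15)
g: reduced (well bottom): (7,7,15) with a≤c, −a<b≤a
reduced forms (-9, 5, -11) vs (7, 7, 15) ⇒ inequivalent

no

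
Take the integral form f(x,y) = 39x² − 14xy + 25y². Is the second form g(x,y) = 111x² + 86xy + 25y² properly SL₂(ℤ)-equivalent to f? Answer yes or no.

D₁ = -3704, D₂ = -3704
f: flip: (39,-14,25)→(25,14,39)
f: reduced (well bottom): (25,14,39) with a≤c, −a<b≤a
g: flip: (111,86,25)→(25,-86,111)
g: translate: b→14 (≡-86 mod 50), so (25,-86,111)→(25,14,39)
g: reduced (well bottom): (25,14,39) with a≤c, −a<b≤a
reduced forms (25, 14, 39) vs (25, 14, 39) ⇒ equivalent

yes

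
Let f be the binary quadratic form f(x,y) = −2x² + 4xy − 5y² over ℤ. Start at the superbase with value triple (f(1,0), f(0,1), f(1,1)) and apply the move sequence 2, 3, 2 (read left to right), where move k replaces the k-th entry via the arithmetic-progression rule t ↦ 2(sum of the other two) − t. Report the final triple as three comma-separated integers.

start (-2,-5,-3) = (f(1,0),f(0,1),f(1,1))
replace slot 2: 2·((-2)+(-3)) − (-5) = -5 → (-2,-5,-3)
replace slot 3: 2·((-2)+(-5)) − (-3) = -11 → (-2,-5,-11)
replace slot 2: 2·((-2)+(-11)) − (-5) = -21 → (-2,-21,-11)

-2,-21,-11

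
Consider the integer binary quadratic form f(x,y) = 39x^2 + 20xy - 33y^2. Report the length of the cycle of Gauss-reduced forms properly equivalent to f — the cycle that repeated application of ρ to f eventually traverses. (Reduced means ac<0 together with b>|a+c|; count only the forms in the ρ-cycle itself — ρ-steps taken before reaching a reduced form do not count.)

D = 5548, ⌊√D⌋ = 74
river: ρ → (-33,46,26)
river: ρ → (26,58,-21)
river: ρ → (-21,68,11)
river: ρ → (11,64,-33)
river: ρ → (-33,68,7)
river: ρ → (7,72,-13)
river: ρ → (-13,58,42)
river: ρ → (42,26,-29)
river: ρ → (-29,32,39)
river: ρ → (39,46,-22)
river: ρ → (-22,42,43)
river: ρ → (43,44,-21)
river: ρ → (-21,40,47)
river: ρ → (47,54,-14)
river: ρ → (-14,58,39)
river: ρ → (39,20,-33)
ρ-cycle length = 16 (tail of 0 descent steps not counted)

16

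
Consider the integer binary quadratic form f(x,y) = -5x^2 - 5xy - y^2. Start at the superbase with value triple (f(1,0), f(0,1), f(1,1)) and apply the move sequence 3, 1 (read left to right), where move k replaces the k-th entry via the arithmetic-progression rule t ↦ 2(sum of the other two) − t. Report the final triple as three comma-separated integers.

start (-5,-1,-11) = (f(1,0),f(0,1),f(1,1))
replace slot 3: 2·((-5)+(-1)) − (-11) = -1 → (-5,-1,-1)
replace slot 1: 2·((-1)+(-1)) − (-5) = 1 → (1,-1,-1)

1,-1,-1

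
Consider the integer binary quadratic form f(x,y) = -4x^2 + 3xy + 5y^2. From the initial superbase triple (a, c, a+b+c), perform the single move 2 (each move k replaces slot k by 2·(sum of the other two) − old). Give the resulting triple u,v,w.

start (-4,5,4) = (f(1,0),f(0,1),f(1,1))
replace slot 2: 2·((-4)+4) − 5 = -5 → (-4,-5,4)

-4,-5,4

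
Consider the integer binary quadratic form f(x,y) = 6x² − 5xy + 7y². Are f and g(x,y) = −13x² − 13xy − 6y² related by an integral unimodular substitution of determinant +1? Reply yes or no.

D₁ = -143, D₂ = -143
f: reduced (well bottom): (6,-5,7) with a≤c, −a<b≤a
g is negative-definite; reduce −g:
−g: flip: (13,13,6)→(6,-13,13)
−g: translate: b→-1 (≡-13 mod 12), so (6,-13,13)→(6,-1,6)
−g: flip: (6,-1,6)→(6,1,6)
−g: reduced (well bottom): (6,1,6) with a≤c, −a<b≤a
flip sign back: reduced form of g is (-6,-1,-6)
reduced forms (6, -5, 7) vs (-6, -1, -6) ⇒ inequivalent

no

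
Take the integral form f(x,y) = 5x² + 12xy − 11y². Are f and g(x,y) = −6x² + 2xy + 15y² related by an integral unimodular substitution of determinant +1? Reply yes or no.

D₁ = 364, D₂ = 364
river cycle of f (length 8): (-11, 10, 6), (6, 14, -7), (-7, 14, 6), (6, 10, -11), (-11, 12, 5), (5, 18, -2), (-2, 18, 5), (5, 12, -11)
river cycle of g (length 8): (-6, 14, 7), (7, 14, -6), (-6, 10, 11), (11, 12, -5), (-5, 18, 2), (2, 18, -5), (-5, 12, 11), (11, 10, -6)
cycles differ ⇒ inequivalent

no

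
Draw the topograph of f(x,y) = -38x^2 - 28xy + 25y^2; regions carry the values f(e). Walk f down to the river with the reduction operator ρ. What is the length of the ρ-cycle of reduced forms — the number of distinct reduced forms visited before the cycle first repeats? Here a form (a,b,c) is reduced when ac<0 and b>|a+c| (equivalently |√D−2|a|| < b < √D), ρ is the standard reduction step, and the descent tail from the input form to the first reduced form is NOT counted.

D = 4584, ⌊√D⌋ = 67
descent: ρ → (25,28,-38)  [lands on river]
river: ρ → (-38,48,15)
river: ρ → (15,42,-47)
river: ρ → (-47,52,10)
river: ρ → (10,48,-57)
river: ρ → (-57,66,1)
river: ρ → (1,66,-57)
river: ρ → (-57,48,10)
river: ρ → (10,52,-47)
river: ρ → (-47,42,15)
river: ρ → (15,48,-38)
river: ρ → (-38,28,25)
river: ρ → (25,22,-41)
river: ρ → (-41,60,6)
river: ρ → (6,60,-41)
river: ρ → (-41,22,25)
ρ-cycle length = 16 (tail of 1 descent step not counted)

16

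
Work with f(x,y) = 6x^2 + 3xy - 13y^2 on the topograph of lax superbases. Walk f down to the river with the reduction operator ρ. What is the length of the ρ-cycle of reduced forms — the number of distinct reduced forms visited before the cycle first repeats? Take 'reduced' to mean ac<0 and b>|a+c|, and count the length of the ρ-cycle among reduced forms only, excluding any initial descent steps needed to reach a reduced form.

D = 321, ⌊√D⌋ = 17
descent: ρ → (-13,-3,6)
descent: ρ → (6,15,-4)  [lands on river]
river: ρ → (-4,17,2)
river: ρ → (2,15,-12)
river: ρ → (-12,9,5)
river: ρ → (5,11,-10)
river: ρ → (-10,9,6)
ρ-cycle length = 6 (tail of 2 descent steps not counted)

6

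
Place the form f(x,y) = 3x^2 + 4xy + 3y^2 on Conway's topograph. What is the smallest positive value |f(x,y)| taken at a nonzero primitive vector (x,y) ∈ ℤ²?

translate: b→-2 (≡4 mod 6), so (3,4,3)→(3,-2,2)
flip: (3,-2,2)→(2,2,3)
reduced (well bottom): (2,2,3) with a≤c, −a<b≤a
well minimum = a = 2

2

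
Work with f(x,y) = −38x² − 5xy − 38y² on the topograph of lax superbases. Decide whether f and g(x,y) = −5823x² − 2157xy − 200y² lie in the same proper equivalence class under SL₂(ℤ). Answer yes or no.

D₁ = -5751, D₂ = -5751
f is negative-definite; reduce −f:
−f: reduced (well bottom): (38,5,38) with a≤c, −a<b≤a
flip sign back: reduced form of f is (-38,-5,-38)
g is negative-definite; reduce −g:
−g: flip: (5823,2157,200)→(200,-2157,5823)
−g: translate: b→-157 (≡-2157 mod 400), so (200,-2157,5823)→(200,-157,38)
−g: flip: (200,-157,38)→(38,157,200)
−g: translate: b→5 (≡157 mod 76), so (38,157,200)→(38,5,38)
−g: reduced (well bottom): (38,5,38) with a≤c, −a<b≤a
flip sign back: reduced form of g is (-38,-5,-38)
reduced forms (-38, -5, -38) vs (-38, -5, -38) ⇒ equivalent

yes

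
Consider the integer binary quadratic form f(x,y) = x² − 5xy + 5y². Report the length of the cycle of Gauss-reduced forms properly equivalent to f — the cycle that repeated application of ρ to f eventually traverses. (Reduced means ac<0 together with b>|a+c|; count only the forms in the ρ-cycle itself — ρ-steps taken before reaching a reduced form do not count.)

D = 5, ⌊√D⌋ = 2
descent: ρ → (5,5,1)
descent: ρ → (1,1,-1)  [lands on river]
river: ρ → (-1,1,1)
ρ-cycle length = 2 (tail of 2 descent steps not counted)

2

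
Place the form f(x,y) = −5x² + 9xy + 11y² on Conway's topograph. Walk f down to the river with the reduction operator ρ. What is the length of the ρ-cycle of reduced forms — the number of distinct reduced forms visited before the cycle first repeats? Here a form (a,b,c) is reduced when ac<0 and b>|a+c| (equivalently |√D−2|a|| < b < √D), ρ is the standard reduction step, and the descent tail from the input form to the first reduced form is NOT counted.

D = 301, ⌊√D⌋ = 17
river: ρ → (11,13,-3)
river: ρ → (-3,17,1)
river: ρ → (1,17,-3)
river: ρ → (-3,13,11)
river: ρ → (11,9,-5)
river: ρ → (-5,11,9)
river: ρ → (9,7,-7)
river: ρ → (-7,7,9)
river: ρ → (9,11,-5)
river: ρ → (-5,9,11)
ρ-cycle length = 10 (tail of 0 descent steps not counted)

10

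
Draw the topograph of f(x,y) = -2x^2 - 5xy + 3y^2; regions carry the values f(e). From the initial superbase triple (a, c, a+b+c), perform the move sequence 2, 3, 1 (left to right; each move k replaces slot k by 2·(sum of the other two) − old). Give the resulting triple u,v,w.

start (-2,3,-4) = (f(1,0),f(0,1),f(1,1))
replace slot 2: 2·((-2)+(-4)) − 3 = -15 → (-2,-15,-4)
replace slot 3: 2·((-2)+(-15)) − (-4) = -30 → (-2,-15,-30)
replace slot 1: 2·((-15)+(-30)) − (-2) = -88 → (-88,-15,-30)

-88,-15,-30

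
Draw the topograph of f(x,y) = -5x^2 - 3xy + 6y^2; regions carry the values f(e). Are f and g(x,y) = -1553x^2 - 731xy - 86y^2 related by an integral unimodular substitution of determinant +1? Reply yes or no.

D₁ = 129, D₂ = 129
river cycle of f (length 10): (6, 3, -5), (-5, 7, 4), (4, 9, -3), (-3, 9, 4), (4, 7, -5), (-5, 3, 6), (6, 9, -2), (-2, 11, 1), (1, 11, -2), (-2, 9, 6)
river cycle of g (length 10): (-5, 7, 4), (4, 9, -3), (-3, 9, 4), (4, 7, -5), (-5, 3, 6), (6, 9, -2), (-2, 11, 1), (1, 11, -2), (-2, 9, 6), (6, 3, -5)
cycles coincide ⇒ equivalent

yes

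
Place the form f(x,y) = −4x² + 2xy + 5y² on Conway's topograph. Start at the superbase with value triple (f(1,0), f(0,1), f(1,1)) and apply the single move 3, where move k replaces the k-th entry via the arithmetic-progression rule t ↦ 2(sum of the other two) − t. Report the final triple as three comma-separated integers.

start (-4,5,3) = (f(1,0),f(0,1),f(1,1))
replace slot 3: 2·((-4)+5) − 3 = -1 → (-4,5,-1)

-4,5,-1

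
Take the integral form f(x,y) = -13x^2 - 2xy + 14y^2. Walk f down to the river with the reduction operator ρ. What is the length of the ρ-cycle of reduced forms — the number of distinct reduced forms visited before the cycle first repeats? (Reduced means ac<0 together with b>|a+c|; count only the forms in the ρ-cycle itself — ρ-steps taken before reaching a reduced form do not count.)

D = 732, ⌊√D⌋ = 27
descent: ρ → (14,2,-13)  [lands on river]
river: ρ → (-13,24,3)
river: ρ → (3,24,-13)
river: ρ → (-13,2,14)
river: ρ → (14,26,-1)
river: ρ → (-1,26,14)
ρ-cycle length = 6 (tail of 1 descent step not counted)

6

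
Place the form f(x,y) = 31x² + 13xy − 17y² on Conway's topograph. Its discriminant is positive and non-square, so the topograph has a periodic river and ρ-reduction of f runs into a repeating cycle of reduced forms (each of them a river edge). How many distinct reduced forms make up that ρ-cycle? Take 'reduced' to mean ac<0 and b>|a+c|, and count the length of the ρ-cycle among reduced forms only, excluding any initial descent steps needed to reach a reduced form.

D = 2277, ⌊√D⌋ = 47
descent: ρ → (-17,21,27)  [lands on river]
river: ρ → (27,33,-11)
river: ρ → (-11,33,27)
river: ρ → (27,21,-17)
river: ρ → (-17,47,1)
river: ρ → (1,47,-17)
ρ-cycle length = 6 (tail of 1 descent step not counted)

6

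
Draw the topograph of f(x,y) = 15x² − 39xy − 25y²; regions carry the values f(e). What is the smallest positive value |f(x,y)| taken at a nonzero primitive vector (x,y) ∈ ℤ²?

descent: ρ → (-25,39,15)  [lands on river]
river: ρ → (15,51,-7)
river: ρ → (-7,47,29)
river: ρ → (29,11,-25)
closes: descent 1, river 4
min |a| on river = 7

7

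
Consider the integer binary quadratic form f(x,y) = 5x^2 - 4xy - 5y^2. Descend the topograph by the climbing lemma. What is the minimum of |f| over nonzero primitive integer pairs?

descent: ρ → (-5,4,5)  [lands on river]
river: ρ → (5,6,-4)
river: ρ → (-4,10,1)
river: ρ → (1,10,-4)
river: ρ → (-4,6,5)
river: ρ → (5,4,-5)
river: ρ → (-5,6,4)
river: ρ → (4,10,-1)
river: ρ → (-1,10,4)
river: ρ → (4,6,-5)
closes: descent 1, river 10
min |a| on river = 1

1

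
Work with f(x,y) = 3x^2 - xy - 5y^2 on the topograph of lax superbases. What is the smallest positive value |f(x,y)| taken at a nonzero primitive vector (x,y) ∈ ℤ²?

descent: ρ → (-5,1,3)
descent: ρ → (3,5,-3)  [lands on river]
river: ρ → (-3,7,1)
river: ρ → (1,7,-3)
river: ρ → (-3,5,3)
river: ρ → (3,7,-1)
river: ρ → (-1,7,3)
closes: descent 2, river 6
min |a| on river = 1

1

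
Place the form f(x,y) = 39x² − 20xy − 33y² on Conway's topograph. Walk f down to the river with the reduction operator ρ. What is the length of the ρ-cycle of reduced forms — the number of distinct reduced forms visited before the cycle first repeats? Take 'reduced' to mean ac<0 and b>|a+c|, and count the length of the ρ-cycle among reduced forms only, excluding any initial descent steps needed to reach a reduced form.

D = 5548, ⌊√D⌋ = 74
descent: ρ → (-33,20,39)  [lands on river]
river: ρ → (39,58,-14)
river: ρ → (-14,54,47)
river: ρ → (47,40,-21)
river: ρ → (-21,44,43)
river: ρ → (43,42,-22)
river: ρ → (-22,46,39)
river: ρ → (39,32,-29)
river: ρ → (-29,26,42)
river: ρ → (42,58,-13)
river: ρ → (-13,72,7)
river: ρ → (7,68,-33)
river: ρ → (-33,64,11)
river: ρ → (11,68,-21)
river: ρ → (-21,58,26)
river: ρ → (26,46,-33)
ρ-cycle length = 16 (tail of 1 descent step not counted)

16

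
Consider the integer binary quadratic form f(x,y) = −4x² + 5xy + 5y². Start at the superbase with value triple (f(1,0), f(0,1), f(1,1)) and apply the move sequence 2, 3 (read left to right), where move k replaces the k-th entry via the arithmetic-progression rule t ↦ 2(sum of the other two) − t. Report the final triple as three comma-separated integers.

start (-4,5,6) = (f(1,0),f(0,1),f(1,1))
replace slot 2: 2·((-4)+6) − 5 = -1 → (-4,-1,6)
replace slot 3: 2·((-4)+(-1)) − 6 = -16 → (-4,-1,-16)

-4,-1,-16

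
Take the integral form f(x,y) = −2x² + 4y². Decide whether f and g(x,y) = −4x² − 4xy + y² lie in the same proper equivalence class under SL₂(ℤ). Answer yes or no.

D₁ = 32, D₂ = 32
river cycle of f (length 2): (-2, 4, 2), (2, 4, -2)
river cycle of g (length 2): (1, 4, -4), (-4, 4, 1)
cycles differ ⇒ inequivalent

no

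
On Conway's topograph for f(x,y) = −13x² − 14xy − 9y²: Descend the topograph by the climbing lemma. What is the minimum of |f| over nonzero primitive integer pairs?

translate: b→-12 (≡14 mod 26), so (13,14,9)→(13,-12,8)
flip: (13,-12,8)→(8,12,13)
translate: b→-4 (≡12 mod 16), so (8,12,13)→(8,-4,9)
reduced (well bottom): (8,-4,9) with a≤c, −a<b≤a
well minimum |f| = |-8| = 8 (negative-definite)

8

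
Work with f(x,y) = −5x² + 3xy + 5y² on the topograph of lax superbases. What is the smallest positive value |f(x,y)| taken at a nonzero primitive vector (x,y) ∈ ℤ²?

river: ρ → (5,7,-3)
river: ρ → (-3,5,7)
river: ρ → (7,9,-1)
river: ρ → (-1,9,7)
river: ρ → (7,5,-3)
river: ρ → (-3,7,5)
river: ρ → (5,3,-5)
river: ρ → (-5,7,3)
river: ρ → (3,5,-7)
river: ρ → (-7,9,1)
river: ρ → (1,9,-7)
river: ρ → (-7,5,3)
river: ρ → (3,7,-5)
river: ρ → (-5,3,5)
closes: descent 0, river 14
min |a| on river = 1

1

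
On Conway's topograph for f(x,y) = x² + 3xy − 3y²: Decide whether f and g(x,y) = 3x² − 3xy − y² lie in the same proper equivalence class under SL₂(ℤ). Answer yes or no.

D₁ = 21, D₂ = 21
river cycle of f (length 2): (-3, 3, 1), (1, 3, -3)
river cycle of g (length 2): (-1, 3, 3), (3, 3, -1)
cycles differ ⇒ inequivalent

no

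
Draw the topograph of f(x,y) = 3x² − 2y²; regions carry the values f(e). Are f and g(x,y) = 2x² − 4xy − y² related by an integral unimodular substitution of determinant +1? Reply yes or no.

D₁ = 24, D₂ = 24
river cycle of f (length 2): (-2, 4, 1), (1, 4, -2)
river cycle of g (length 2): (-1, 4, 2), (2, 4, -1)
cycles differ ⇒ inequivalent

no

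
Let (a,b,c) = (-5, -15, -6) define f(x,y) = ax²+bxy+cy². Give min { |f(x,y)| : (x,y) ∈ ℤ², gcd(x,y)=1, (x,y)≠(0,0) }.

descent: ρ → (-6,3,4)  [lands on river]
river: ρ → (4,5,-5)
river: ρ → (-5,5,4)
river: ρ → (4,3,-6)
river: ρ → (-6,9,1)
river: ρ → (1,9,-6)
closes: descent 1, river 6
min |a| on river = 1

1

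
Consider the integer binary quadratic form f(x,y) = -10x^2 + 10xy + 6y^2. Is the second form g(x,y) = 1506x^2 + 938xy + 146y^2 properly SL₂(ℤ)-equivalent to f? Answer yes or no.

D₁ = 340, D₂ = 340
river cycle of f (length 6): (6, 14, -6), (-6, 10, 10), (10, 10, -6), (-6, 14, 6), (6, 10, -10), (-10, 10, 6)
river cycle of g (length 6): (6, 14, -6), (-6, 10, 10), (10, 10, -6), (-6, 14, 6), (6, 10, -10), (-10, 10, 6)
cycles coincide ⇒ equivalent

yes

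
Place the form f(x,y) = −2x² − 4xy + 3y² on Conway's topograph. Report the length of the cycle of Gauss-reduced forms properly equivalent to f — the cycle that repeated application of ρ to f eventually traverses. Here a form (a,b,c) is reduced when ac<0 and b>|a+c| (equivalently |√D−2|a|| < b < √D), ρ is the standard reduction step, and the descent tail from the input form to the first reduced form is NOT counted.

D = 40, ⌊√D⌋ = 6
descent: ρ → (3,4,-2)  [lands on river]
river: ρ → (-2,4,3)
river: ρ → (3,2,-3)
river: ρ → (-3,4,2)
river: ρ → (2,4,-3)
river: ρ → (-3,2,3)
ρ-cycle length = 6 (tail of 1 descent step not counted)

6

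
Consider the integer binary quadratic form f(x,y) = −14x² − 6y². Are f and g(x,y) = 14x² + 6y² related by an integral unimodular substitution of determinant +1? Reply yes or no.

D₁ = -336, D₂ = -336
f is negative-definite; reduce −f:
−f: flip: (14,0,6)→(6,0,14)
−f: reduced (well bottom): (6,0,14) with a≤c, −a<b≤a
flip sign back: reduced form of f is (-6,0,-14)
g: flip: (14,0,6)→(6,0,14)
g: reduced (well bottom): (6,0,14) with a≤c, −a<b≤a
reduced forms (-6, 0, -14) vs (6, 0, 14) ⇒ inequivalent

no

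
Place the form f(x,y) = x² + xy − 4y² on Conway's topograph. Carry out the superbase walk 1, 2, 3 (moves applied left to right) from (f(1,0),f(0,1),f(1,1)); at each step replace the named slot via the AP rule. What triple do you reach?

start (1,-4,-2) = (f(1,0),f(0,1),f(1,1))
replace slot 1: 2·((-4)+(-2)) − 1 = -13 → (-13,-4,-2)
replace slot 2: 2·((-13)+(-2)) − (-4) = -26 → (-13,-26,-2)
replace slot 3: 2·((-13)+(-26)) − (-2) = -76 → (-13,-26,-76)

-13,-26,-76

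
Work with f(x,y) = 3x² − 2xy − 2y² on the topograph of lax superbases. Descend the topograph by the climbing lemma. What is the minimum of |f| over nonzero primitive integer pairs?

descent: ρ → (-2,2,3)  [lands on river]
river: ρ → (3,4,-1)
river: ρ → (-1,4,3)
river: ρ → (3,2,-2)
closes: descent 1, river 4
min |a| on river = 1

1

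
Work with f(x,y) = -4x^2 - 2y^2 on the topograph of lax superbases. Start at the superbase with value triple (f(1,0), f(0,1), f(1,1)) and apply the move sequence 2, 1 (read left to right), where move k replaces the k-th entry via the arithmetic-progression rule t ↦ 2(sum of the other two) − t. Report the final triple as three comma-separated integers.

start (-4,-2,-6) = (f(1,0),f(0,1),f(1,1))
replace slot 2: 2·((-4)+(-6)) − (-2) = -18 → (-4,-18,-6)
replace slot 1: 2·((-18)+(-6)) − (-4) = -44 → (-44,-18,-6)

-44,-18,-6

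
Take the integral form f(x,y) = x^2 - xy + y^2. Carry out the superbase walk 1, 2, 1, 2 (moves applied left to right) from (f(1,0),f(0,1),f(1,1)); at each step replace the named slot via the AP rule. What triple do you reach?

start (1,1,1) = (f(1,0),f(0,1),f(1,1))
replace slot 1: 2·(1+1) − 1 = 3 → (3,1,1)
replace slot 2: 2·(3+1) − 1 = 7 → (3,7,1)
replace slot 1: 2·(7+1) − 3 = 13 → (13,7,1)
replace slot 2: 2·(13+1) − 7 = 21 → (13,21,1)

13,21,1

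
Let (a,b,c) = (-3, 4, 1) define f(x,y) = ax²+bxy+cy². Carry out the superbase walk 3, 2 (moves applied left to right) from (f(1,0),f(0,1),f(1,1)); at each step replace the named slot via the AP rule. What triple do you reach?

start (-3,1,2) = (f(1,0),f(0,1),f(1,1))
replace slot 3: 2·((-3)+1) − 2 = -6 → (-3,1,-6)
replace slot 2: 2·((-3)+(-6)) − 1 = -19 → (-3,-19,-6)

-3,-19,-6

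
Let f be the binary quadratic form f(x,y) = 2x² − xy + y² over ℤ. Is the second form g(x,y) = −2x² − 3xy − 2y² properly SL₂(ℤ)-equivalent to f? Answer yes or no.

D₁ = -7, D₂ = -7
f: flip: (2,-1,1)→(1,1,2)
f: reduced (well bottom): (1,1,2) with a≤c, −a<b≤a
g is negative-definite; reduce −g:
−g: translate: b→-1 (≡3 mod 4), so (2,3,2)→(2,-1,1)
−g: flip: (2,-1,1)→(1,1,2)
−g: reduced (well bottom): (1,1,2) with a≤c, −a<b≤a
flip sign back: reduced form of g is (-1,-1,-2)
reduced forms (1, 1, 2) vs (-1, -1, -2) ⇒ inequivalent

no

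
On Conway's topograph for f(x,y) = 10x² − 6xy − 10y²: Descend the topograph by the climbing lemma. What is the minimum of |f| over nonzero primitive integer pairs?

descent: ρ → (-10,6,10)  [lands on river]
river: ρ → (10,14,-6)
river: ρ → (-6,10,14)
river: ρ → (14,18,-2)
river: ρ → (-2,18,14)
river: ρ → (14,10,-6)
river: ρ → (-6,14,10)
river: ρ → (10,6,-10)
river: ρ → (-10,14,6)
river: ρ → (6,10,-14)
river: ρ → (-14,18,2)
river: ρ → (2,18,-14)
river: ρ → (-14,10,6)
river: ρ → (6,14,-10)
closes: descent 1, river 14
min |a| on river = 2

2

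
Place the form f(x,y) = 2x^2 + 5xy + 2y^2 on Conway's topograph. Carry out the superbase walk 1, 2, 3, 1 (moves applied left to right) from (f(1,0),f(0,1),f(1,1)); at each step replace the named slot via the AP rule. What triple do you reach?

start (2,2,9) = (f(1,0),f(0,1),f(1,1))
replace slot 1: 2·(2+9) − 2 = 20 → (20,2,9)
replace slot 2: 2·(20+9) − 2 = 56 → (20,56,9)
replace slot 3: 2·(20+56) − 9 = 143 → (20,56,143)
replace slot 1: 2·(56+143) − 20 = 378 → (378,56,143)

378,56,143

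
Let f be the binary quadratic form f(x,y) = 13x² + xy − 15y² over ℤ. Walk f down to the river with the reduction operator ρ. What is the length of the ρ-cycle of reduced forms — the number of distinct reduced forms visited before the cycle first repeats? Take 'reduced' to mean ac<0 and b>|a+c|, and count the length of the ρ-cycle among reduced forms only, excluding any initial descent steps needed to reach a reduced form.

D = 781, ⌊√D⌋ = 27
descent: ρ → (-15,-1,13)
descent: ρ → (13,27,-1)  [lands on river]
river: ρ → (-1,27,13)
river: ρ → (13,25,-3)
river: ρ → (-3,23,21)
river: ρ → (21,19,-5)
river: ρ → (-5,21,17)
river: ρ → (17,13,-9)
river: ρ → (-9,23,7)
river: ρ → (7,19,-15)
river: ρ → (-15,11,11)
river: ρ → (11,11,-15)
river: ρ → (-15,19,7)
river: ρ → (7,23,-9)
river: ρ → (-9,13,17)
river: ρ → (17,21,-5)
river: ρ → (-5,19,21)
river: ρ → (21,23,-3)
river: ρ → (-3,25,13)
ρ-cycle length = 18 (tail of 2 descent steps not counted)

18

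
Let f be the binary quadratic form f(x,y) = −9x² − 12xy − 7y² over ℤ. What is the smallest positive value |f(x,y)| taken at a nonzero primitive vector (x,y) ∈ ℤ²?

translate: b→-6 (≡12 mod 18), so (9,12,7)→(9,-6,4)
flip: (9,-6,4)→(4,6,9)
translate: b→-2 (≡6 mod 8), so (4,6,9)→(4,-2,7)
reduced (well bottom): (4,-2,7) with a≤c, −a<b≤a
well minimum |f| = |-4| = 4 (negative-definite)

4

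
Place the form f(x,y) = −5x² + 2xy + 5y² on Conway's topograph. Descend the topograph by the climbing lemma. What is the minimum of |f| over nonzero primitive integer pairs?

river: ρ → (5,8,-2)
river: ρ → (-2,8,5)
river: ρ → (5,2,-5)
river: ρ → (-5,8,2)
river: ρ → (2,8,-5)
river: ρ → (-5,2,5)
closes: descent 0, river 6
min |a| on river = 2

2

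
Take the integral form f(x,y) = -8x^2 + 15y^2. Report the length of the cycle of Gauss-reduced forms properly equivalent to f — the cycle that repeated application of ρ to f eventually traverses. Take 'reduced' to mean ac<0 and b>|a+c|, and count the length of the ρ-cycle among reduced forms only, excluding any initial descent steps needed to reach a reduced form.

D = 480, ⌊√D⌋ = 21
descent: ρ → (15,0,-8)
descent: ρ → (-8,16,7)  [lands on river]
river: ρ → (7,12,-12)
river: ρ → (-12,12,7)
river: ρ → (7,16,-8)
ρ-cycle length = 4 (tail of 2 descent steps not counted)

4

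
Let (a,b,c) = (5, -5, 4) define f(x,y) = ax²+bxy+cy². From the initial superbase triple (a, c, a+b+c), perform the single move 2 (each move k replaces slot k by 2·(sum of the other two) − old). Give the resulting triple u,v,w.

start (5,4,4) = (f(1,0),f(0,1),f(1,1))
replace slot 2: 2·(5+4) − 4 = 14 → (5,14,4)

5,14,4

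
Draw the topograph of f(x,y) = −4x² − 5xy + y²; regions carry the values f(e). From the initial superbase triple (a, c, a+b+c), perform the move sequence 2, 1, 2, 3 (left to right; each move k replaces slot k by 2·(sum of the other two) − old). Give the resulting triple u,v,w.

start (-4,1,-8) = (f(1,0),f(0,1),f(1,1))
replace slot 2: 2·((-4)+(-8)) − 1 = -25 → (-4,-25,-8)
replace slot 1: 2·((-25)+(-8)) − (-4) = -62 → (-62,-25,-8)
replace slot 2: 2·((-62)+(-8)) − (-25) = -115 → (-62,-115,-8)
replace slot 3: 2·((-62)+(-115)) − (-8) = -346 → (-62,-115,-346)

-62,-115,-346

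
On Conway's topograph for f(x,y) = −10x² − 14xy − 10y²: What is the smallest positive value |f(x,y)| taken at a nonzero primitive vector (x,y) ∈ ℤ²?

translate: b→-6 (≡14 mod 20), so (10,14,10)→(10,-6,6)
flip: (10,-6,6)→(6,6,10)
reduced (well bottom): (6,6,10) with a≤c, −a<b≤a
well minimum |f| = |-6| = 6 (negative-definite)

6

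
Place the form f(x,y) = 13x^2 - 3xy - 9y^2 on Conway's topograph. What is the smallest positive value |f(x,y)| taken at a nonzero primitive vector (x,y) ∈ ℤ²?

descent: ρ → (-9,21,1)  [lands on river]
river: ρ → (1,21,-9)
river: ρ → (-9,15,7)
river: ρ → (7,13,-11)
river: ρ → (-11,9,9)
river: ρ → (9,9,-11)
river: ρ → (-11,13,7)
river: ρ → (7,15,-9)
closes: descent 1, river 8
min |a| on river = 1

1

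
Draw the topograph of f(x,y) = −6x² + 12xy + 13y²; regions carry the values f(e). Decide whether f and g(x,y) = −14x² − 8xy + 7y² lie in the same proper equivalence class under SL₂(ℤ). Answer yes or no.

D₁ = 456, D₂ = 456
river cycle of f (length 10): (13, 14, -5), (-5, 16, 10), (10, 4, -11), (-11, 18, 3), (3, 18, -11), (-11, 4, 10), (10, 16, -5), (-5, 14, 13), (13, 12, -6), (-6, 12, 13)
river cycle of g (length 6): (7, 8, -14), (-14, 20, 1), (1, 20, -14), (-14, 8, 7), (7, 20, -2), (-2, 20, 7)
cycles differ ⇒ inequivalent

no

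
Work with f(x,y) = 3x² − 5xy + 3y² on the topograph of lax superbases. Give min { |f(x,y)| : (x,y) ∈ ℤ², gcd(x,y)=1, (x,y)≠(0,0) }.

translate: b→1 (≡-5 mod 6), so (3,-5,3)→(3,1,1)
flip: (3,1,1)→(1,-1,3)
translate: b→1 (≡-1 mod 2), so (1,-1,3)→(1,1,3)
reduced (well bottom): (1,1,3) with a≤c, −a<b≤a
well minimum = a = 1

1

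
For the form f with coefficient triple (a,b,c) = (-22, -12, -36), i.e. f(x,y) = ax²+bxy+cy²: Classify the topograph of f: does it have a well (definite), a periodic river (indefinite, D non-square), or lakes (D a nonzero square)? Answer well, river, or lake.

D = b²−4ac = (-12)² − 4·(-22)·(-36) = -3024
D < 0 ⇒ definite ⇒ every region one sign ⇒ single well

well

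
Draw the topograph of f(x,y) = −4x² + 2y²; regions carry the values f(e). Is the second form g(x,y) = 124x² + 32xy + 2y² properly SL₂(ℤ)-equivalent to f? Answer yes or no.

D₁ = 32, D₂ = 32
river cycle of f (length 2): (2, 4, -2), (-2, 4, 2)
river cycle of g (length 2): (2, 4, -2), (-2, 4, 2)
cycles coincide ⇒ equivalent

yes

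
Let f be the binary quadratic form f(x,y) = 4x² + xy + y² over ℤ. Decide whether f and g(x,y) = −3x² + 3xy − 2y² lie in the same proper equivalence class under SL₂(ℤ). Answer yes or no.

D₁ = -15, D₂ = -15
f: flip: (4,1,1)→(1,-1,4)
f: translate: b→1 (≡-1 mod 2), so (1,-1,4)→(1,1,4)
f: reduced (well bottom): (1,1,4) with a≤c, −a<b≤a
g is negative-definite; reduce −g:
−g: translate: b→3 (≡-3 mod 6), so (3,-3,2)→(3,3,2)
−g: flip: (3,3,2)→(2,-3,3)
−g: translate: b→1 (≡-3 mod 4), so (2,-3,3)→(2,1,2)
−g: reduced (well bottom): (2,1,2) with a≤c, −a<b≤a
flip sign back: reduced form of g is (-2,-1,-2)
reduced forms (1, 1, 4) vs (-2, -1, -2) ⇒ inequivalent

no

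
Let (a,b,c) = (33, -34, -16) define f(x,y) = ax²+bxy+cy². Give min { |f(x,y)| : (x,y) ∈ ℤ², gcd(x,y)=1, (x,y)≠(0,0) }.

descent: ρ → (-16,34,33)  [lands on river]
river: ρ → (33,32,-17)
river: ρ → (-17,36,29)
river: ρ → (29,22,-24)
river: ρ → (-24,26,27)
river: ρ → (27,28,-23)
river: ρ → (-23,18,32)
river: ρ → (32,46,-9)
river: ρ → (-9,44,37)
river: ρ → (37,30,-16)
closes: descent 1, river 10
min |a| on river = 9

9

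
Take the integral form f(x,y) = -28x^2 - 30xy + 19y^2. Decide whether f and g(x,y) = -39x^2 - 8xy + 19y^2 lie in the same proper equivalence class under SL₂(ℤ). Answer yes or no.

D₁ = 3028, D₂ = 3028
river cycle of f (length 30): (19, 30, -28), (-28, 26, 21), (21, 16, -33), (-33, 50, 4), (4, 54, -7), (-7, 44, 39), (39, 34, -12), (-12, 38, 33), (33, 28, -17), (-17, 40, 21), … (20 more)
river cycle of g (length 30): (19, 46, -12), (-12, 50, 11), (11, 38, -36), (-36, 34, 13), (13, 44, -21), (-21, 40, 17), (17, 28, -33), (-33, 38, 12), (12, 34, -39), (-39, 44, 7), … (20 more)
cycles differ ⇒ inequivalent

no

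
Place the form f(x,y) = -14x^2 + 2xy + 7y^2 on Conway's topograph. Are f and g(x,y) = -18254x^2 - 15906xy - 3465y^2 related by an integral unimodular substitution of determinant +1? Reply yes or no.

D₁ = 396, D₂ = 396
river cycle of f (length 4): (7, 12, -9), (-9, 6, 10), (10, 14, -5), (-5, 16, 7)
river cycle of g (length 4): (-5, 16, 7), (7, 12, -9), (-9, 6, 10), (10, 14, -5)
cycles coincide ⇒ equivalent

yes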